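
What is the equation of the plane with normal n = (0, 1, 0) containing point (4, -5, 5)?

The plane through P with normal n = (a, b, c) satisfies n·(r - P) = 0,
i.e. ax + by + cz = a·x₀ + b·y₀ + c·z₀.
d = 0·4 + 1·(-5) + 0·5
  = 0 - 5 + 0
  = -5
Equation: y = -5

y = -5


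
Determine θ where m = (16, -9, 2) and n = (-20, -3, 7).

m·n = 16·(-20) + (-9)·(-3) + 2·7 = -320 + 27 + 14 = -279
|m| = √(16² + (-9)² + 2²) = √341 ≈ 18.47
|n| = √((-20)² + (-3)² + 7²) = √458 ≈ 21.4
cos θ = (m·n)/(|m||n|) = -279/(18.47·21.4) ≈ -0.706
θ = arccos(-0.706) ≈ 134.9°

134.9°


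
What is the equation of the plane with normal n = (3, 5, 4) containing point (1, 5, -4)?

The plane through P with normal n = (a, b, c) satisfies n·(r - P) = 0,
i.e. ax + by + cz = a·x₀ + b·y₀ + c·z₀.
d = 3·1 + 5·5 + 4·(-4)
  = 3 + 25 - 16
  = 12
Equation: 3x + 5y + 4z = 12

3x + 5y + 4z = 12


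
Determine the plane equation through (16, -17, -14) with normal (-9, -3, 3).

The plane through P with normal n = (a, b, c) satisfies n·(r - P) = 0,
i.e. ax + by + cz = a·x₀ + b·y₀ + c·z₀.
d = (-9)·16 + (-3)·(-17) + 3·(-14)
  = -144 + 51 - 42
  = -135
Equation: -9x - 3y + 3z = -135

-9x - 3y + 3z = -135


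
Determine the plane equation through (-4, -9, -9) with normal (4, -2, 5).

The plane through P with normal n = (a, b, c) satisfies n·(r - P) = 0,
i.e. ax + by + cz = a·x₀ + b·y₀ + c·z₀.
d = 4·(-4) + (-2)·(-9) + 5·(-9)
  = -16 + 18 - 45
  = -43
Equation: 4x - 2y + 5z = -43

4x - 2y + 5z = -43


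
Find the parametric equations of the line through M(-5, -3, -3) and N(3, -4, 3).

Direction vector d = N - M = (3 + 5, -4 + 3, 3 + 3) = (8, -1, 6)
Parametric form r = M + t·d:
x = -5 + 8t, y = -3 - t, z = -3 + 6t

x = -5 + 8t, y = -3 - t, z = -3 + 6t


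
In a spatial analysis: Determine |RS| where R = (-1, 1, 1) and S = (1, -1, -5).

d = √[(x₂-x₁)² + (y₂-y₁)² + (z₂-z₁)²]
  = √[2² + (-2)² + (-6)²]
  = √[4 + 4 + 36]
  = √44
  ≈ 6.633

6.633


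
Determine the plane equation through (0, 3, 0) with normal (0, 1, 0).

The plane through P with normal n = (a, b, c) satisfies n·(r - P) = 0,
i.e. ax + by + cz = a·x₀ + b·y₀ + c·z₀.
d = 0·0 + 1·3 + 0·0
  = 0 + 3 + 0
  = 3
Equation: y = 3

y = 3


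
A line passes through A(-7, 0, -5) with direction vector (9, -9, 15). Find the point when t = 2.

P(t) = A + t·d
  = (-7 + 9·2, 0 + (-9)·2, -5 + 15·2)
  = (-7 + 18, 0 - 18, -5 + 30)
  = (11, -18, 25)

(11, -18, 25)


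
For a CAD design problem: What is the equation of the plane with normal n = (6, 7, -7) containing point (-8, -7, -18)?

The plane through P with normal n = (a, b, c) satisfies n·(r - P) = 0,
i.e. ax + by + cz = a·x₀ + b·y₀ + c·z₀.
d = 6·(-8) + 7·(-7) + (-7)·(-18)
  = -48 - 49 + 126
  = 29
Equation: 6x + 7y - 7z = 29

6x + 7y - 7z = 29


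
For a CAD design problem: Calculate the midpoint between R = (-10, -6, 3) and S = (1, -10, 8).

M = ((x₁+x₂)/2, (y₁+y₂)/2, (z₁+z₂)/2)
  = ((-10 + 1)/2, (-6 - 10)/2, (3 + 8)/2)
  = (-9/2, -16/2, 11/2)
  = (-4.5, -8, 5.5)

(-4.5, -8, 5.5)


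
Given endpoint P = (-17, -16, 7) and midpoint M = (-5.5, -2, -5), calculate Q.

Q = 2M - P
  = (2·(-5.5) - (-17), 2·(-2) - (-16), 2·(-5) - 7)
  = (-11 + 17, -4 + 16, -10 - 7)
  = (6, 12, -17)

(6, 12, -17)


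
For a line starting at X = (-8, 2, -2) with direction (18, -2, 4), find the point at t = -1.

P(t) = X + t·d
  = (-8 + 18·(-1), 2 + (-2)·(-1), -2 + 4·(-1))
  = (-8 - 18, 2 + 2, -2 - 4)
  = (-26, 4, -6)

(-26, 4, -6)


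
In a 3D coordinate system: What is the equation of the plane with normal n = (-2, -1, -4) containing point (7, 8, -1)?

The plane through P with normal n = (a, b, c) satisfies n·(r - P) = 0,
i.e. ax + by + cz = a·x₀ + b·y₀ + c·z₀.
d = (-2)·7 + (-1)·8 + (-4)·(-1)
  = -14 - 8 + 4
  = -18
Equation: -2x - y - 4z = -18

-2x - y - 4z = -18


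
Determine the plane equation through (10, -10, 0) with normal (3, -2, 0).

The plane through P with normal n = (a, b, c) satisfies n·(r - P) = 0,
i.e. ax + by + cz = a·x₀ + b·y₀ + c·z₀.
d = 3·10 + (-2)·(-10) + 0·0
  = 30 + 20 + 0
  = 50
Equation: 3x - 2y = 50

3x - 2y = 50


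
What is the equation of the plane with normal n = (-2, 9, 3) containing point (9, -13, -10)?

The plane through P with normal n = (a, b, c) satisfies n·(r - P) = 0,
i.e. ax + by + cz = a·x₀ + b·y₀ + c·z₀.
d = (-2)·9 + 9·(-13) + 3·(-10)
  = -18 - 117 - 30
  = -165
Equation: -2x + 9y + 3z = -165

-2x + 9y + 3z = -165


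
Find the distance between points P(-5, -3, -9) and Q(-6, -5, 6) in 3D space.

d = √[(x₂-x₁)² + (y₂-y₁)² + (z₂-z₁)²]
  = √[(-1)² + (-2)² + 15²]
  = √[1 + 4 + 225]
  = √230
  ≈ 15.17

15.17


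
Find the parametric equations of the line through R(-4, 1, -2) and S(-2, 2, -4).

Direction vector d = S - R = (-2 + 4, 2 - 1, -4 + 2) = (2, 1, -2)
Parametric form r = R + t·d:
x = -4 + 2t, y = 1 + t, z = -2 - 2t

x = -4 + 2t, y = 1 + t, z = -2 - 2t


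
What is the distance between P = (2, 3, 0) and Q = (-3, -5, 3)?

d = √[(x₂-x₁)² + (y₂-y₁)² + (z₂-z₁)²]
  = √[(-5)² + (-8)² + 3²]
  = √[25 + 64 + 9]
  = √98
  ≈ 9.899

9.899


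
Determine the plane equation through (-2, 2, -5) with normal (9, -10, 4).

The plane through P with normal n = (a, b, c) satisfies n·(r - P) = 0,
i.e. ax + by + cz = a·x₀ + b·y₀ + c·z₀.
d = 9·(-2) + (-10)·2 + 4·(-5)
  = -18 - 20 - 20
  = -58
Equation: 9x - 10y + 4z = -58

9x - 10y + 4z = -58


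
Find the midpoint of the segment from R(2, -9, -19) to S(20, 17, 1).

M = ((x₁+x₂)/2, (y₁+y₂)/2, (z₁+z₂)/2)
  = ((2 + 20)/2, (-9 + 17)/2, (-19 + 1)/2)
  = (22/2, 8/2, -18/2)
  = (11, 4, -9)

(11, 4, -9)


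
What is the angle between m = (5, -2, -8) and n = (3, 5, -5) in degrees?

m·n = 5·3 + (-2)·5 + (-8)·(-5) = 15 - 10 + 40 = 45
|m| = √(5² + (-2)² + (-8)²) = √93 ≈ 9.644
|n| = √(3² + 5² + (-5)²) = √59 ≈ 7.681
cos θ = (m·n)/(|m||n|) = 45/(9.644·7.681) ≈ 0.6075
θ = arccos(0.6075) ≈ 52.59°

52.59°


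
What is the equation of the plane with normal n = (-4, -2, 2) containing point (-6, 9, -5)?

The plane through P with normal n = (a, b, c) satisfies n·(r - P) = 0,
i.e. ax + by + cz = a·x₀ + b·y₀ + c·z₀.
d = (-4)·(-6) + (-2)·9 + 2·(-5)
  = 24 - 18 - 10
  = -4
Equation: -4x - 2y + 2z = -4

-4x - 2y + 2z = -4


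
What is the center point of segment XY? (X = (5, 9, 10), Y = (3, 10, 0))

M = ((x₁+x₂)/2, (y₁+y₂)/2, (z₁+z₂)/2)
  = ((5 + 3)/2, (9 + 10)/2, (10 + 0)/2)
  = (8/2, 19/2, 10/2)
  = (4, 9.5, 5)

(4, 9.5, 5)


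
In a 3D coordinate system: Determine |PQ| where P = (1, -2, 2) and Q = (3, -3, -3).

d = √[(x₂-x₁)² + (y₂-y₁)² + (z₂-z₁)²]
  = √[2² + (-1)² + (-5)²]
  = √[4 + 1 + 25]
  = √30
  ≈ 5.477

5.477


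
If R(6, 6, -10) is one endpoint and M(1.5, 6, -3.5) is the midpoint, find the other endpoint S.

S = 2M - R
  = (2·1.5 - 6, 2·6 - 6, 2·(-3.5) - (-10))
  = (3 - 6, 12 - 6, -7 + 10)
  = (-3, 6, 3)

(-3, 6, 3)


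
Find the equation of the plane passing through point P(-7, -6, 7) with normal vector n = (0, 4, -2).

The plane through P with normal n = (a, b, c) satisfies n·(r - P) = 0,
i.e. ax + by + cz = a·x₀ + b·y₀ + c·z₀.
d = 0·(-7) + 4·(-6) + (-2)·7
  = 0 - 24 - 14
  = -38
Equation: 4y - 2z = -38

4y - 2z = -38


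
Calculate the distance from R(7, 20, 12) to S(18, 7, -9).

d = √[(x₂-x₁)² + (y₂-y₁)² + (z₂-z₁)²]
  = √[11² + (-13)² + (-21)²]
  = √[121 + 169 + 441]
  = √731
  ≈ 27.04

27.04


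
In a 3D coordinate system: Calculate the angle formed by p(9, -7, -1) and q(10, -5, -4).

p·q = 9·10 + (-7)·(-5) + (-1)·(-4) = 90 + 35 + 4 = 129
|p| = √(9² + (-7)² + (-1)²) = √131 ≈ 11.45
|q| = √(10² + (-5)² + (-4)²) = √141 ≈ 11.87
cos θ = (p·q)/(|p||q|) = 129/(11.45·11.87) ≈ 0.9492
θ = arccos(0.9492) ≈ 18.35°

18.35°


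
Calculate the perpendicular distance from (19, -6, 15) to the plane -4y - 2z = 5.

distance = |a·x₀ + b·y₀ + c·z₀ - d| / √(a² + b² + c²)
  = |0·19 + (-4)·(-6) + (-2)·15 - 5| / √(0² + (-4)² + (-2)²)
  = |0 + 24 - 30 - 5| / √(0 + 16 + 4)
  = |-11| / √20
  = 11 / 4.472
  ≈ 2.46

2.46


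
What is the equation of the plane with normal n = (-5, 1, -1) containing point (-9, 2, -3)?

The plane through P with normal n = (a, b, c) satisfies n·(r - P) = 0,
i.e. ax + by + cz = a·x₀ + b·y₀ + c·z₀.
d = (-5)·(-9) + 1·2 + (-1)·(-3)
  = 45 + 2 + 3
  = 50
Equation: -5x + y - z = 50

-5x + y - z = 50


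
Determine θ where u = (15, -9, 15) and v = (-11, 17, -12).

u·v = 15·(-11) + (-9)·17 + 15·(-12) = -165 - 153 - 180 = -498
|u| = √(15² + (-9)² + 15²) = √531 ≈ 23.04
|v| = √((-11)² + 17² + (-12)²) = √554 ≈ 23.54
cos θ = (u·v)/(|u||v|) = -498/(23.04·23.54) ≈ -0.9182
θ = arccos(-0.9182) ≈ 156.7°

156.7°


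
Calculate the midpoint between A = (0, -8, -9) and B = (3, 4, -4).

M = ((x₁+x₂)/2, (y₁+y₂)/2, (z₁+z₂)/2)
  = ((0 + 3)/2, (-8 + 4)/2, (-9 - 4)/2)
  = (3/2, -4/2, -13/2)
  = (1.5, -2, -6.5)

(1.5, -2, -6.5)


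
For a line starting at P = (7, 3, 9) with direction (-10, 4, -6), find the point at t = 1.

P(t) = P + t·d
  = (7 + (-10)·1, 3 + 4·1, 9 + (-6)·1)
  = (7 - 10, 3 + 4, 9 - 6)
  = (-3, 7, 3)

(-3, 7, 3)


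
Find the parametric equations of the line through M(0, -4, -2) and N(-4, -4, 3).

Direction vector d = N - M = (-4 + 0, -4 + 4, 3 + 2) = (-4, 0, 5)
Parametric form r = M + t·d:
x = 0 - 4t, y = -4, z = -2 + 5t

x = 0 - 4t, y = -4, z = -2 + 5t


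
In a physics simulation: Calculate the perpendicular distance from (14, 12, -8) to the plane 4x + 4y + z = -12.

distance = |a·x₀ + b·y₀ + c·z₀ - d| / √(a² + b² + c²)
  = |4·14 + 4·12 + 1·(-8) - (-12)| / √(4² + 4² + 1²)
  = |56 + 48 - 8 + 12| / √(16 + 16 + 1)
  = |108| / √33
  = 108 / 5.745
  ≈ 18.8

18.8


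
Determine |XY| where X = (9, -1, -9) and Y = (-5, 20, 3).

d = √[(x₂-x₁)² + (y₂-y₁)² + (z₂-z₁)²]
  = √[(-14)² + 21² + 12²]
  = √[196 + 441 + 144]
  = √781
  ≈ 27.95

27.95


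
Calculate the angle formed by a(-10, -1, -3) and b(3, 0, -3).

a·b = (-10)·3 + (-1)·0 + (-3)·(-3) = -30 + 0 + 9 = -21
|a| = √((-10)² + (-1)² + (-3)²) = √110 ≈ 10.49
|b| = √(3² + 0² + (-3)²) = √18 ≈ 4.243
cos θ = (a·b)/(|a||b|) = -21/(10.49·4.243) ≈ -0.4719
θ = arccos(-0.4719) ≈ 118.2°

118.2°


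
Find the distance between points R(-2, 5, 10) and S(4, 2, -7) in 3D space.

d = √[(x₂-x₁)² + (y₂-y₁)² + (z₂-z₁)²]
  = √[6² + (-3)² + (-17)²]
  = √[36 + 9 + 289]
  = √334
  ≈ 18.28

18.28


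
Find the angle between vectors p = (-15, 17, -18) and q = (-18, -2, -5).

p·q = (-15)·(-18) + 17·(-2) + (-18)·(-5) = 270 - 34 + 90 = 326
|p| = √((-15)² + 17² + (-18)²) = √838 ≈ 28.95
|q| = √((-18)² + (-2)² + (-5)²) = √353 ≈ 18.79
cos θ = (p·q)/(|p||q|) = 326/(28.95·18.79) ≈ 0.5994
θ = arccos(0.5994) ≈ 53.17°

53.17°


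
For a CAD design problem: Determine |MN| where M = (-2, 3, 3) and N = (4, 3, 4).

d = √[(x₂-x₁)² + (y₂-y₁)² + (z₂-z₁)²]
  = √[6² + 0² + 1²]
  = √[36 + 0 + 1]
  = √37
  ≈ 6.083

6.083


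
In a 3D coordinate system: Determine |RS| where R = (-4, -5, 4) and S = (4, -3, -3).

d = √[(x₂-x₁)² + (y₂-y₁)² + (z₂-z₁)²]
  = √[8² + 2² + (-7)²]
  = √[64 + 4 + 49]
  = √117
  ≈ 10.82

10.82


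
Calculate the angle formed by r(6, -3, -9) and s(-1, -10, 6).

r·s = 6·(-1) + (-3)·(-10) + (-9)·6 = -6 + 30 - 54 = -30
|r| = √(6² + (-3)² + (-9)²) = √126 ≈ 11.22
|s| = √((-1)² + (-10)² + 6²) = √137 ≈ 11.7
cos θ = (r·s)/(|r||s|) = -30/(11.22·11.7) ≈ -0.2283
θ = arccos(-0.2283) ≈ 103.2°

103.2°


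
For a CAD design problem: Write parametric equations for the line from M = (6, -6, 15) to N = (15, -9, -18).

Direction vector d = N - M = (15 - 6, -9 + 6, -18 - 15) = (9, -3, -33)
Parametric form r = M + t·d:
x = 6 + 9t, y = -6 - 3t, z = 15 - 33t

x = 6 + 9t, y = -6 - 3t, z = 15 - 33t


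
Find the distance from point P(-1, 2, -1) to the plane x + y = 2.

distance = |a·x₀ + b·y₀ + c·z₀ - d| / √(a² + b² + c²)
  = |1·(-1) + 1·2 + 0·(-1) - 2| / √(1² + 1² + 0²)
  = |-1 + 2 + 0 - 2| / √(1 + 1 + 0)
  = |-1| / √2
  = 1 / 1.414
  ≈ 0.7071

0.7071


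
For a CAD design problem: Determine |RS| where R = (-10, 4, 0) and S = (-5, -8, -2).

d = √[(x₂-x₁)² + (y₂-y₁)² + (z₂-z₁)²]
  = √[5² + (-12)² + (-2)²]
  = √[25 + 144 + 4]
  = √173
  ≈ 13.15

13.15


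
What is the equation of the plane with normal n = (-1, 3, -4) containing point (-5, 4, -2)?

The plane through P with normal n = (a, b, c) satisfies n·(r - P) = 0,
i.e. ax + by + cz = a·x₀ + b·y₀ + c·z₀.
d = (-1)·(-5) + 3·4 + (-4)·(-2)
  = 5 + 12 + 8
  = 25
Equation: -x + 3y - 4z = 25

-x + 3y - 4z = 25


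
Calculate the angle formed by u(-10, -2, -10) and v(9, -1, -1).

u·v = (-10)·9 + (-2)·(-1) + (-10)·(-1) = -90 + 2 + 10 = -78
|u| = √((-10)² + (-2)² + (-10)²) = √204 ≈ 14.28
|v| = √(9² + (-1)² + (-1)²) = √83 ≈ 9.11
cos θ = (u·v)/(|u||v|) = -78/(14.28·9.11) ≈ -0.5994
θ = arccos(-0.5994) ≈ 126.8°

126.8°


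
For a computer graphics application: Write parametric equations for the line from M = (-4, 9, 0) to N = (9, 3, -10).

Direction vector d = N - M = (9 + 4, 3 - 9, -10 + 0) = (13, -6, -10)
Parametric form r = M + t·d:
x = -4 + 13t, y = 9 - 6t, z = 0 - 10t

x = -4 + 13t, y = 9 - 6t, z = 0 - 10t


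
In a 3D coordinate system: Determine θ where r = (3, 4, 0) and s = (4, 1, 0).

r·s = 3·4 + 4·1 + 0·0 = 12 + 4 + 0 = 16
|r| = √(3² + 4² + 0²) = √25 ≈ 5
|s| = √(4² + 1² + 0²) = √17 ≈ 4.123
cos θ = (r·s)/(|r||s|) = 16/(5·4.123) ≈ 0.7761
θ = arccos(0.7761) ≈ 39.09°

39.09°


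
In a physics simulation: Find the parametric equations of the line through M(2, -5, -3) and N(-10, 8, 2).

Direction vector d = N - M = (-10 - 2, 8 + 5, 2 + 3) = (-12, 13, 5)
Parametric form r = M + t·d:
x = 2 - 12t, y = -5 + 13t, z = -3 + 5t

x = 2 - 12t, y = -5 + 13t, z = -3 + 5t


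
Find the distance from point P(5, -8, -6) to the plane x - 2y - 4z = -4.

distance = |a·x₀ + b·y₀ + c·z₀ - d| / √(a² + b² + c²)
  = |1·5 + (-2)·(-8) + (-4)·(-6) - (-4)| / √(1² + (-2)² + (-4)²)
  = |5 + 16 + 24 + 4| / √(1 + 4 + 16)
  = |49| / √21
  = 49 / 4.583
  ≈ 10.69

10.69


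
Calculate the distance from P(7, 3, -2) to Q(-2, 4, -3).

d = √[(x₂-x₁)² + (y₂-y₁)² + (z₂-z₁)²]
  = √[(-9)² + 1² + (-1)²]
  = √[81 + 1 + 1]
  = √83
  ≈ 9.11

9.11


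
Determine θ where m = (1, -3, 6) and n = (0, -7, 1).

m·n = 1·0 + (-3)·(-7) + 6·1 = 0 + 21 + 6 = 27
|m| = √(1² + (-3)² + 6²) = √46 ≈ 6.782
|n| = √(0² + (-7)² + 1²) = √50 ≈ 7.071
cos θ = (m·n)/(|m||n|) = 27/(6.782·7.071) ≈ 0.563
θ = arccos(0.563) ≈ 55.74°

55.74°


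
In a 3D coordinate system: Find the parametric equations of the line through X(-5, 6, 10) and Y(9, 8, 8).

Direction vector d = Y - X = (9 + 5, 8 - 6, 8 - 10) = (14, 2, -2)
Parametric form r = X + t·d:
x = -5 + 14t, y = 6 + 2t, z = 10 - 2t

x = -5 + 14t, y = 6 + 2t, z = 10 - 2t


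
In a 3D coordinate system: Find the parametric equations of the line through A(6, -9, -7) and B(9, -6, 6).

Direction vector d = B - A = (9 - 6, -6 + 9, 6 + 7) = (3, 3, 13)
Parametric form r = A + t·d:
x = 6 + 3t, y = -9 + 3t, z = -7 + 13t

x = 6 + 3t, y = -9 + 3t, z = -7 + 13t


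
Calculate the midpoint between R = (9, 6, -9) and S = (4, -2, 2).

M = ((x₁+x₂)/2, (y₁+y₂)/2, (z₁+z₂)/2)
  = ((9 + 4)/2, (6 - 2)/2, (-9 + 2)/2)
  = (13/2, 4/2, -7/2)
  = (6.5, 2, -3.5)

(6.5, 2, -3.5)


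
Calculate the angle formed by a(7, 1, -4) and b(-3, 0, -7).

a·b = 7·(-3) + 1·0 + (-4)·(-7) = -21 + 0 + 28 = 7
|a| = √(7² + 1² + (-4)²) = √66 ≈ 8.124
|b| = √((-3)² + 0² + (-7)²) = √58 ≈ 7.616
cos θ = (a·b)/(|a||b|) = 7/(8.124·7.616) ≈ 0.1131
θ = arccos(0.1131) ≈ 83.5°

83.5°


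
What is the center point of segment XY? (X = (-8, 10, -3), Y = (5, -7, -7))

M = ((x₁+x₂)/2, (y₁+y₂)/2, (z₁+z₂)/2)
  = ((-8 + 5)/2, (10 - 7)/2, (-3 - 7)/2)
  = (-3/2, 3/2, -10/2)
  = (-1.5, 1.5, -5)

(-1.5, 1.5, -5)


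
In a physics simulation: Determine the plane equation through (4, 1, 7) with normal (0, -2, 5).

The plane through P with normal n = (a, b, c) satisfies n·(r - P) = 0,
i.e. ax + by + cz = a·x₀ + b·y₀ + c·z₀.
d = 0·4 + (-2)·1 + 5·7
  = 0 - 2 + 35
  = 33
Equation: -2y + 5z = 33

-2y + 5z = 33


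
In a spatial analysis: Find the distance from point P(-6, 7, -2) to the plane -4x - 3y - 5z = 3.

distance = |a·x₀ + b·y₀ + c·z₀ - d| / √(a² + b² + c²)
  = |(-4)·(-6) + (-3)·7 + (-5)·(-2) - 3| / √((-4)² + (-3)² + (-5)²)
  = |24 - 21 + 10 - 3| / √(16 + 9 + 25)
  = |10| / √50
  = 10 / 7.071
  ≈ 1.414

1.414


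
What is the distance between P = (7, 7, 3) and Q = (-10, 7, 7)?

d = √[(x₂-x₁)² + (y₂-y₁)² + (z₂-z₁)²]
  = √[(-17)² + 0² + 4²]
  = √[289 + 0 + 16]
  = √305
  ≈ 17.46

17.46


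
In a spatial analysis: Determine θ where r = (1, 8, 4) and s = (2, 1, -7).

r·s = 1·2 + 8·1 + 4·(-7) = 2 + 8 - 28 = -18
|r| = √(1² + 8² + 4²) = √81 ≈ 9
|s| = √(2² + 1² + (-7)²) = √54 ≈ 7.348
cos θ = (r·s)/(|r||s|) = -18/(9·7.348) ≈ -0.2722
θ = arccos(-0.2722) ≈ 105.8°

105.8°


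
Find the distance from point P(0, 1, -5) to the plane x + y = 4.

distance = |a·x₀ + b·y₀ + c·z₀ - d| / √(a² + b² + c²)
  = |1·0 + 1·1 + 0·(-5) - 4| / √(1² + 1² + 0²)
  = |0 + 1 + 0 - 4| / √(1 + 1 + 0)
  = |-3| / √2
  = 3 / 1.414
  ≈ 2.121

2.121


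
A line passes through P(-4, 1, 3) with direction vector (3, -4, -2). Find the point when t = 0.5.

P(t) = P + t·d
  = (-4 + 3·0.5, 1 + (-4)·0.5, 3 + (-2)·0.5)
  = (-4 + 1.5, 1 - 2, 3 - 1)
  = (-2.5, -1, 2)

(-2.5, -1, 2)


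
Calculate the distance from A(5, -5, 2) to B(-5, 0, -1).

d = √[(x₂-x₁)² + (y₂-y₁)² + (z₂-z₁)²]
  = √[(-10)² + 5² + (-3)²]
  = √[100 + 25 + 9]
  = √134
  ≈ 11.58

11.58


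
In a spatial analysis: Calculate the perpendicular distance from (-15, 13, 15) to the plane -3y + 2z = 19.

distance = |a·x₀ + b·y₀ + c·z₀ - d| / √(a² + b² + c²)
  = |0·(-15) + (-3)·13 + 2·15 - 19| / √(0² + (-3)² + 2²)
  = |0 - 39 + 30 - 19| / √(0 + 9 + 4)
  = |-28| / √13
  = 28 / 3.606
  ≈ 7.766

7.766


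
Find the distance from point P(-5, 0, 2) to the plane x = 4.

distance = |a·x₀ + b·y₀ + c·z₀ - d| / √(a² + b² + c²)
  = |1·(-5) + 0·0 + 0·2 - 4| / √(1² + 0² + 0²)
  = |-5 + 0 + 0 - 4| / √(1 + 0 + 0)
  = |-9| / √1
  = 9 / 1
  ≈ 9

9


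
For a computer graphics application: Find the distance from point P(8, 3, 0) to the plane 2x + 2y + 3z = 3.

distance = |a·x₀ + b·y₀ + c·z₀ - d| / √(a² + b² + c²)
  = |2·8 + 2·3 + 3·0 - 3| / √(2² + 2² + 3²)
  = |16 + 6 + 0 - 3| / √(4 + 4 + 9)
  = |19| / √17
  = 19 / 4.123
  ≈ 4.608

4.608


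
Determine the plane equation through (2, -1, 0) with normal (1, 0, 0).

The plane through P with normal n = (a, b, c) satisfies n·(r - P) = 0,
i.e. ax + by + cz = a·x₀ + b·y₀ + c·z₀.
d = 1·2 + 0·(-1) + 0·0
  = 2 + 0 + 0
  = 2
Equation: x = 2

x = 2


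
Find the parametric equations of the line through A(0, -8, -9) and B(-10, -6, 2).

Direction vector d = B - A = (-10 + 0, -6 + 8, 2 + 9) = (-10, 2, 11)
Parametric form r = A + t·d:
x = 0 - 10t, y = -8 + 2t, z = -9 + 11t

x = 0 - 10t, y = -8 + 2t, z = -9 + 11t


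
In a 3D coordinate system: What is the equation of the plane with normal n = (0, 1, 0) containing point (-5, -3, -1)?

The plane through P with normal n = (a, b, c) satisfies n·(r - P) = 0,
i.e. ax + by + cz = a·x₀ + b·y₀ + c·z₀.
d = 0·(-5) + 1·(-3) + 0·(-1)
  = 0 - 3 + 0
  = -3
Equation: y = -3

y = -3


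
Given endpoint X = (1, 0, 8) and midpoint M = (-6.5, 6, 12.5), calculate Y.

Y = 2M - X
  = (2·(-6.5) - 1, 2·6 - 0, 2·12.5 - 8)
  = (-13 - 1, 12 + 0, 25 - 8)
  = (-14, 12, 17)

(-14, 12, 17)


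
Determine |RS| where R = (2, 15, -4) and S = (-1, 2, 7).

d = √[(x₂-x₁)² + (y₂-y₁)² + (z₂-z₁)²]
  = √[(-3)² + (-13)² + 11²]
  = √[9 + 169 + 121]
  = √299
  ≈ 17.29

17.29


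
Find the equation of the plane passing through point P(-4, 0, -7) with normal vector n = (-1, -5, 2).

The plane through P with normal n = (a, b, c) satisfies n·(r - P) = 0,
i.e. ax + by + cz = a·x₀ + b·y₀ + c·z₀.
d = (-1)·(-4) + (-5)·0 + 2·(-7)
  = 4 + 0 - 14
  = -10
Equation: -x - 5y + 2z = -10

-x - 5y + 2z = -10


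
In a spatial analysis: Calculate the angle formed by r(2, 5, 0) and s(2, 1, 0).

r·s = 2·2 + 5·1 + 0·0 = 4 + 5 + 0 = 9
|r| = √(2² + 5² + 0²) = √29 ≈ 5.385
|s| = √(2² + 1² + 0²) = √5 ≈ 2.236
cos θ = (r·s)/(|r||s|) = 9/(5.385·2.236) ≈ 0.7474
θ = arccos(0.7474) ≈ 41.63°

41.63°


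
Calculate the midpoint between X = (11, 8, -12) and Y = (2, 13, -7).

M = ((x₁+x₂)/2, (y₁+y₂)/2, (z₁+z₂)/2)
  = ((11 + 2)/2, (8 + 13)/2, (-12 - 7)/2)
  = (13/2, 21/2, -19/2)
  = (6.5, 10.5, -9.5)

(6.5, 10.5, -9.5)


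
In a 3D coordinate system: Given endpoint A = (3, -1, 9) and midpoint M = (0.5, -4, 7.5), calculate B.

B = 2M - A
  = (2·0.5 - 3, 2·(-4) - (-1), 2·7.5 - 9)
  = (1 - 3, -8 + 1, 15 - 9)
  = (-2, -7, 6)

(-2, -7, 6)


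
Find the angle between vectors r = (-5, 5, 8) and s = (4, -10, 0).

r·s = (-5)·4 + 5·(-10) + 8·0 = -20 - 50 + 0 = -70
|r| = √((-5)² + 5² + 8²) = √114 ≈ 10.68
|s| = √(4² + (-10)² + 0²) = √116 ≈ 10.77
cos θ = (r·s)/(|r||s|) = -70/(10.68·10.77) ≈ -0.6087
θ = arccos(-0.6087) ≈ 127.5°

127.5°


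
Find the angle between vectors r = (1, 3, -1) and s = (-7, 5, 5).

r·s = 1·(-7) + 3·5 + (-1)·5 = -7 + 15 - 5 = 3
|r| = √(1² + 3² + (-1)²) = √11 ≈ 3.317
|s| = √((-7)² + 5² + 5²) = √99 ≈ 9.95
cos θ = (r·s)/(|r||s|) = 3/(3.317·9.95) ≈ 0.09091
θ = arccos(0.09091) ≈ 84.78°

84.78°


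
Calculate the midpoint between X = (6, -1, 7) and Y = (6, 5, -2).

M = ((x₁+x₂)/2, (y₁+y₂)/2, (z₁+z₂)/2)
  = ((6 + 6)/2, (-1 + 5)/2, (7 - 2)/2)
  = (12/2, 4/2, 5/2)
  = (6, 2, 2.5)

(6, 2, 2.5)


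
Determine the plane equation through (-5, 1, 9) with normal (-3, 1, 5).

The plane through P with normal n = (a, b, c) satisfies n·(r - P) = 0,
i.e. ax + by + cz = a·x₀ + b·y₀ + c·z₀.
d = (-3)·(-5) + 1·1 + 5·9
  = 15 + 1 + 45
  = 61
Equation: -3x + y + 5z = 61

-3x + y + 5z = 61


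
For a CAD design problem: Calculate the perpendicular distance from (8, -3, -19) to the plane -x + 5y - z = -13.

distance = |a·x₀ + b·y₀ + c·z₀ - d| / √(a² + b² + c²)
  = |(-1)·8 + 5·(-3) + (-1)·(-19) - (-13)| / √((-1)² + 5² + (-1)²)
  = |-8 - 15 + 19 + 13| / √(1 + 25 + 1)
  = |9| / √27
  = 9 / 5.196
  ≈ 1.732

1.732


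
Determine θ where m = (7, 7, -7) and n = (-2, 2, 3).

m·n = 7·(-2) + 7·2 + (-7)·3 = -14 + 14 - 21 = -21
|m| = √(7² + 7² + (-7)²) = √147 ≈ 12.12
|n| = √((-2)² + 2² + 3²) = √17 ≈ 4.123
cos θ = (m·n)/(|m||n|) = -21/(12.12·4.123) ≈ -0.4201
θ = arccos(-0.4201) ≈ 114.8°

114.8°


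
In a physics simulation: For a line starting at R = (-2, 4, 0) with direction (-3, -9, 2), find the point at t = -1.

P(t) = R + t·d
  = (-2 + (-3)·(-1), 4 + (-9)·(-1), 0 + 2·(-1))
  = (-2 + 3, 4 + 9, 0 - 2)
  = (1, 13, -2)

(1, 13, -2)


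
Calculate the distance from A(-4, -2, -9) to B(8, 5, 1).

d = √[(x₂-x₁)² + (y₂-y₁)² + (z₂-z₁)²]
  = √[12² + 7² + 10²]
  = √[144 + 49 + 100]
  = √293
  ≈ 17.12

17.12


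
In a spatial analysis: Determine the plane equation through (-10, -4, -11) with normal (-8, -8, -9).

The plane through P with normal n = (a, b, c) satisfies n·(r - P) = 0,
i.e. ax + by + cz = a·x₀ + b·y₀ + c·z₀.
d = (-8)·(-10) + (-8)·(-4) + (-9)·(-11)
  = 80 + 32 + 99
  = 211
Equation: -8x - 8y - 9z = 211

-8x - 8y - 9z = 211


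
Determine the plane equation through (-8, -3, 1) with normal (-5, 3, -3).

The plane through P with normal n = (a, b, c) satisfies n·(r - P) = 0,
i.e. ax + by + cz = a·x₀ + b·y₀ + c·z₀.
d = (-5)·(-8) + 3·(-3) + (-3)·1
  = 40 - 9 - 3
  = 28
Equation: -5x + 3y - 3z = 28

-5x + 3y - 3z = 28


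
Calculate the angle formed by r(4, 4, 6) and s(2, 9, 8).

r·s = 4·2 + 4·9 + 6·8 = 8 + 36 + 48 = 92
|r| = √(4² + 4² + 6²) = √68 ≈ 8.246
|s| = √(2² + 9² + 8²) = √149 ≈ 12.21
cos θ = (r·s)/(|r||s|) = 92/(8.246·12.21) ≈ 0.914
θ = arccos(0.914) ≈ 23.94°

23.94°


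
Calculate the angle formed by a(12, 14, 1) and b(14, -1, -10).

a·b = 12·14 + 14·(-1) + 1·(-10) = 168 - 14 - 10 = 144
|a| = √(12² + 14² + 1²) = √341 ≈ 18.47
|b| = √(14² + (-1)² + (-10)²) = √297 ≈ 17.23
cos θ = (a·b)/(|a||b|) = 144/(18.47·17.23) ≈ 0.4525
θ = arccos(0.4525) ≈ 63.1°

63.1°


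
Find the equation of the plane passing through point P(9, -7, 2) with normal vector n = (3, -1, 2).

The plane through P with normal n = (a, b, c) satisfies n·(r - P) = 0,
i.e. ax + by + cz = a·x₀ + b·y₀ + c·z₀.
d = 3·9 + (-1)·(-7) + 2·2
  = 27 + 7 + 4
  = 38
Equation: 3x - y + 2z = 38

3x - y + 2z = 38


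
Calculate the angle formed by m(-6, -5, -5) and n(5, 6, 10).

m·n = (-6)·5 + (-5)·6 + (-5)·10 = -30 - 30 - 50 = -110
|m| = √((-6)² + (-5)² + (-5)²) = √86 ≈ 9.274
|n| = √(5² + 6² + 10²) = √161 ≈ 12.69
cos θ = (m·n)/(|m||n|) = -110/(9.274·12.69) ≈ -0.9348
θ = arccos(-0.9348) ≈ 159.2°

159.2°


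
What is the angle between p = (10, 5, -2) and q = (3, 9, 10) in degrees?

p·q = 10·3 + 5·9 + (-2)·10 = 30 + 45 - 20 = 55
|p| = √(10² + 5² + (-2)²) = √129 ≈ 11.36
|q| = √(3² + 9² + 10²) = √190 ≈ 13.78
cos θ = (p·q)/(|p||q|) = 55/(11.36·13.78) ≈ 0.3513
θ = arccos(0.3513) ≈ 69.43°

69.43°


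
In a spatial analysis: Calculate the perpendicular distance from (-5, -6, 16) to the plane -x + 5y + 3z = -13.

distance = |a·x₀ + b·y₀ + c·z₀ - d| / √(a² + b² + c²)
  = |(-1)·(-5) + 5·(-6) + 3·16 - (-13)| / √((-1)² + 5² + 3²)
  = |5 - 30 + 48 + 13| / √(1 + 25 + 9)
  = |36| / √35
  = 36 / 5.916
  ≈ 6.085

6.085


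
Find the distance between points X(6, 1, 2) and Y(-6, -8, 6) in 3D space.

d = √[(x₂-x₁)² + (y₂-y₁)² + (z₂-z₁)²]
  = √[(-12)² + (-9)² + 4²]
  = √[144 + 81 + 16]
  = √241
  ≈ 15.52

15.52


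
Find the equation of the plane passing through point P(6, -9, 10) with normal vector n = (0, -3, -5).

The plane through P with normal n = (a, b, c) satisfies n·(r - P) = 0,
i.e. ax + by + cz = a·x₀ + b·y₀ + c·z₀.
d = 0·6 + (-3)·(-9) + (-5)·10
  = 0 + 27 - 50
  = -23
Equation: -3y - 5z = -23

-3y - 5z = -23


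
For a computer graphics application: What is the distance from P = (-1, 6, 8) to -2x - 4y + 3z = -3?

distance = |a·x₀ + b·y₀ + c·z₀ - d| / √(a² + b² + c²)
  = |(-2)·(-1) + (-4)·6 + 3·8 - (-3)| / √((-2)² + (-4)² + 3²)
  = |2 - 24 + 24 + 3| / √(4 + 16 + 9)
  = |5| / √29
  = 5 / 5.385
  ≈ 0.9285

0.9285


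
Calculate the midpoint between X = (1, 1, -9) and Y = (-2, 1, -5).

M = ((x₁+x₂)/2, (y₁+y₂)/2, (z₁+z₂)/2)
  = ((1 - 2)/2, (1 + 1)/2, (-9 - 5)/2)
  = (-1/2, 2/2, -14/2)
  = (-0.5, 1, -7)

(-0.5, 1, -7)


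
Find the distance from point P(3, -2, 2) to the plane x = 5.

distance = |a·x₀ + b·y₀ + c·z₀ - d| / √(a² + b² + c²)
  = |1·3 + 0·(-2) + 0·2 - 5| / √(1² + 0² + 0²)
  = |3 + 0 + 0 - 5| / √(1 + 0 + 0)
  = |-2| / √1
  = 2 / 1
  ≈ 2

2


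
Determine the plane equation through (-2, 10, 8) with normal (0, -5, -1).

The plane through P with normal n = (a, b, c) satisfies n·(r - P) = 0,
i.e. ax + by + cz = a·x₀ + b·y₀ + c·z₀.
d = 0·(-2) + (-5)·10 + (-1)·8
  = 0 - 50 - 8
  = -58
Equation: -5y - z = -58

-5y - z = -58


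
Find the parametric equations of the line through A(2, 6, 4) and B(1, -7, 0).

Direction vector d = B - A = (1 - 2, -7 - 6, 0 - 4) = (-1, -13, -4)
Parametric form r = A + t·d:
x = 2 - t, y = 6 - 13t, z = 4 - 4t

x = 2 - t, y = 6 - 13t, z = 4 - 4t


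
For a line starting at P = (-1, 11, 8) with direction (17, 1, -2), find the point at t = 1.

P(t) = P + t·d
  = (-1 + 17·1, 11 + 1·1, 8 + (-2)·1)
  = (-1 + 17, 11 + 1, 8 - 2)
  = (16, 12, 6)

(16, 12, 6)


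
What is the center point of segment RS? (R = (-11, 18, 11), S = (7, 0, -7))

M = ((x₁+x₂)/2, (y₁+y₂)/2, (z₁+z₂)/2)
  = ((-11 + 7)/2, (18 + 0)/2, (11 - 7)/2)
  = (-4/2, 18/2, 4/2)
  = (-2, 9, 2)

(-2, 9, 2)


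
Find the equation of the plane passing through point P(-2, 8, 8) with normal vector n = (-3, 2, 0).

The plane through P with normal n = (a, b, c) satisfies n·(r - P) = 0,
i.e. ax + by + cz = a·x₀ + b·y₀ + c·z₀.
d = (-3)·(-2) + 2·8 + 0·8
  = 6 + 16 + 0
  = 22
Equation: -3x + 2y = 22

-3x + 2y = 22


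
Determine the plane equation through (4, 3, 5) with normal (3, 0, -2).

The plane through P with normal n = (a, b, c) satisfies n·(r - P) = 0,
i.e. ax + by + cz = a·x₀ + b·y₀ + c·z₀.
d = 3·4 + 0·3 + (-2)·5
  = 12 + 0 - 10
  = 2
Equation: 3x - 2z = 2

3x - 2z = 2


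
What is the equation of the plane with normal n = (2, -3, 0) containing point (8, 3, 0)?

The plane through P with normal n = (a, b, c) satisfies n·(r - P) = 0,
i.e. ax + by + cz = a·x₀ + b·y₀ + c·z₀.
d = 2·8 + (-3)·3 + 0·0
  = 16 - 9 + 0
  = 7
Equation: 2x - 3y = 7

2x - 3y = 7


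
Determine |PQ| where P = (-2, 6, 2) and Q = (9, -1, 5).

d = √[(x₂-x₁)² + (y₂-y₁)² + (z₂-z₁)²]
  = √[11² + (-7)² + 3²]
  = √[121 + 49 + 9]
  = √179
  ≈ 13.38

13.38


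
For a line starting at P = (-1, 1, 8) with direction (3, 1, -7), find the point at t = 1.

P(t) = P + t·d
  = (-1 + 3·1, 1 + 1·1, 8 + (-7)·1)
  = (-1 + 3, 1 + 1, 8 - 7)
  = (2, 2, 1)

(2, 2, 1)


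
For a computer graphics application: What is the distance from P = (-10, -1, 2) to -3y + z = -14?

distance = |a·x₀ + b·y₀ + c·z₀ - d| / √(a² + b² + c²)
  = |0·(-10) + (-3)·(-1) + 1·2 - (-14)| / √(0² + (-3)² + 1²)
  = |0 + 3 + 2 + 14| / √(0 + 9 + 1)
  = |19| / √10
  = 19 / 3.162
  ≈ 6.008

6.008


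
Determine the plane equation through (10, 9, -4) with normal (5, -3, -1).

The plane through P with normal n = (a, b, c) satisfies n·(r - P) = 0,
i.e. ax + by + cz = a·x₀ + b·y₀ + c·z₀.
d = 5·10 + (-3)·9 + (-1)·(-4)
  = 50 - 27 + 4
  = 27
Equation: 5x - 3y - z = 27

5x - 3y - z = 27


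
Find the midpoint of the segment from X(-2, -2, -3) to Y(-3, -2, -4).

M = ((x₁+x₂)/2, (y₁+y₂)/2, (z₁+z₂)/2)
  = ((-2 - 3)/2, (-2 - 2)/2, (-3 - 4)/2)
  = (-5/2, -4/2, -7/2)
  = (-2.5, -2, -3.5)

(-2.5, -2, -3.5)


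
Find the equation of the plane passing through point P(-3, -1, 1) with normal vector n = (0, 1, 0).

The plane through P with normal n = (a, b, c) satisfies n·(r - P) = 0,
i.e. ax + by + cz = a·x₀ + b·y₀ + c·z₀.
d = 0·(-3) + 1·(-1) + 0·1
  = 0 - 1 + 0
  = -1
Equation: y = -1

y = -1


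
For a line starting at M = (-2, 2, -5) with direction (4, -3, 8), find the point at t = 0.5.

P(t) = M + t·d
  = (-2 + 4·0.5, 2 + (-3)·0.5, -5 + 8·0.5)
  = (-2 + 2, 2 - 1.5, -5 + 4)
  = (0, 0.5, -1)

(0, 0.5, -1)


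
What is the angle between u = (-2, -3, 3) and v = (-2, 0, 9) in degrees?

u·v = (-2)·(-2) + (-3)·0 + 3·9 = 4 + 0 + 27 = 31
|u| = √((-2)² + (-3)² + 3²) = √22 ≈ 4.69
|v| = √((-2)² + 0² + 9²) = √85 ≈ 9.22
cos θ = (u·v)/(|u||v|) = 31/(4.69·9.22) ≈ 0.7169
θ = arccos(0.7169) ≈ 44.2°

44.2°


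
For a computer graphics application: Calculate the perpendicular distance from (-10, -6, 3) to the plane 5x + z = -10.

distance = |a·x₀ + b·y₀ + c·z₀ - d| / √(a² + b² + c²)
  = |5·(-10) + 0·(-6) + 1·3 - (-10)| / √(5² + 0² + 1²)
  = |-50 + 0 + 3 + 10| / √(25 + 0 + 1)
  = |-37| / √26
  = 37 / 5.099
  ≈ 7.256

7.256


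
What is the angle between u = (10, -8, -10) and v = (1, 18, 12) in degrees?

u·v = 10·1 + (-8)·18 + (-10)·12 = 10 - 144 - 120 = -254
|u| = √(10² + (-8)² + (-10)²) = √264 ≈ 16.25
|v| = √(1² + 18² + 12²) = √469 ≈ 21.66
cos θ = (u·v)/(|u||v|) = -254/(16.25·21.66) ≈ -0.7218
θ = arccos(-0.7218) ≈ 136.2°

136.2°


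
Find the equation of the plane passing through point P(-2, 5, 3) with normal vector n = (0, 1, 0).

The plane through P with normal n = (a, b, c) satisfies n·(r - P) = 0,
i.e. ax + by + cz = a·x₀ + b·y₀ + c·z₀.
d = 0·(-2) + 1·5 + 0·3
  = 0 + 5 + 0
  = 5
Equation: y = 5

y = 5


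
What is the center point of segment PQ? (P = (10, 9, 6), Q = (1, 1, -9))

M = ((x₁+x₂)/2, (y₁+y₂)/2, (z₁+z₂)/2)
  = ((10 + 1)/2, (9 + 1)/2, (6 - 9)/2)
  = (11/2, 10/2, -3/2)
  = (5.5, 5, -1.5)

(5.5, 5, -1.5)


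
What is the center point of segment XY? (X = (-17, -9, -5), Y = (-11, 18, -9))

M = ((x₁+x₂)/2, (y₁+y₂)/2, (z₁+z₂)/2)
  = ((-17 - 11)/2, (-9 + 18)/2, (-5 - 9)/2)
  = (-28/2, 9/2, -14/2)
  = (-14, 4.5, -7)

(-14, 4.5, -7)


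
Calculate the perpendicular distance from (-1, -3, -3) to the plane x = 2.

distance = |a·x₀ + b·y₀ + c·z₀ - d| / √(a² + b² + c²)
  = |1·(-1) + 0·(-3) + 0·(-3) - 2| / √(1² + 0² + 0²)
  = |-1 + 0 + 0 - 2| / √(1 + 0 + 0)
  = |-3| / √1
  = 3 / 1
  ≈ 3

3


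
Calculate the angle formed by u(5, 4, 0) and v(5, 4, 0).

u·v = 5·5 + 4·4 + 0·0 = 25 + 16 + 0 = 41
|u| = √(5² + 4² + 0²) = √41 ≈ 6.403
|v| = √(5² + 4² + 0²) = √41 ≈ 6.403
cos θ = (u·v)/(|u||v|) = 41/(6.403·6.403) ≈ 1
θ = arccos(1) ≈ 0°

0°


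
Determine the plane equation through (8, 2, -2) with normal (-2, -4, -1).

The plane through P with normal n = (a, b, c) satisfies n·(r - P) = 0,
i.e. ax + by + cz = a·x₀ + b·y₀ + c·z₀.
d = (-2)·8 + (-4)·2 + (-1)·(-2)
  = -16 - 8 + 2
  = -22
Equation: -2x - 4y - z = -22

-2x - 4y - z = -22


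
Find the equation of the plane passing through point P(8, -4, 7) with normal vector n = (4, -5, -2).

The plane through P with normal n = (a, b, c) satisfies n·(r - P) = 0,
i.e. ax + by + cz = a·x₀ + b·y₀ + c·z₀.
d = 4·8 + (-5)·(-4) + (-2)·7
  = 32 + 20 - 14
  = 38
Equation: 4x - 5y - 2z = 38

4x - 5y - 2z = 38


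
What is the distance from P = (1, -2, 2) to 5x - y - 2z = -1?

distance = |a·x₀ + b·y₀ + c·z₀ - d| / √(a² + b² + c²)
  = |5·1 + (-1)·(-2) + (-2)·2 - (-1)| / √(5² + (-1)² + (-2)²)
  = |5 + 2 - 4 + 1| / √(25 + 1 + 4)
  = |4| / √30
  = 4 / 5.477
  ≈ 0.7303

0.7303


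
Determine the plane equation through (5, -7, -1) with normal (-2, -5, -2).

The plane through P with normal n = (a, b, c) satisfies n·(r - P) = 0,
i.e. ax + by + cz = a·x₀ + b·y₀ + c·z₀.
d = (-2)·5 + (-5)·(-7) + (-2)·(-1)
  = -10 + 35 + 2
  = 27
Equation: -2x - 5y - 2z = 27

-2x - 5y - 2z = 27


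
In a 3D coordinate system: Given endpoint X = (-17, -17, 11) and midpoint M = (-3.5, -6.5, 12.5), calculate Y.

Y = 2M - X
  = (2·(-3.5) - (-17), 2·(-6.5) - (-17), 2·12.5 - 11)
  = (-7 + 17, -13 + 17, 25 - 11)
  = (10, 4, 14)

(10, 4, 14)


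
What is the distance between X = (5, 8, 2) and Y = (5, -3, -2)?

d = √[(x₂-x₁)² + (y₂-y₁)² + (z₂-z₁)²]
  = √[0² + (-11)² + (-4)²]
  = √[0 + 121 + 16]
  = √137
  ≈ 11.7

11.7


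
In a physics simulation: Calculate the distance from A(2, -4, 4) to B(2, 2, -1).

d = √[(x₂-x₁)² + (y₂-y₁)² + (z₂-z₁)²]
  = √[0² + 6² + (-5)²]
  = √[0 + 36 + 25]
  = √61
  ≈ 7.81

7.81


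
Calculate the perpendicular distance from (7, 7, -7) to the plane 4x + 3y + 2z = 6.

distance = |a·x₀ + b·y₀ + c·z₀ - d| / √(a² + b² + c²)
  = |4·7 + 3·7 + 2·(-7) - 6| / √(4² + 3² + 2²)
  = |28 + 21 - 14 - 6| / √(16 + 9 + 4)
  = |29| / √29
  = 29 / 5.385
  ≈ 5.385

5.385


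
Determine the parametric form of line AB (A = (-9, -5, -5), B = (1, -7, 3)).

Direction vector d = B - A = (1 + 9, -7 + 5, 3 + 5) = (10, -2, 8)
Parametric form r = A + t·d:
x = -9 + 10t, y = -5 - 2t, z = -5 + 8t

x = -9 + 10t, y = -5 - 2t, z = -5 + 8t


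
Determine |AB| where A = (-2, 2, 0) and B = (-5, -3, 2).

d = √[(x₂-x₁)² + (y₂-y₁)² + (z₂-z₁)²]
  = √[(-3)² + (-5)² + 2²]
  = √[9 + 25 + 4]
  = √38
  ≈ 6.164

6.164


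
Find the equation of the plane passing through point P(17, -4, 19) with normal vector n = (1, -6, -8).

The plane through P with normal n = (a, b, c) satisfies n·(r - P) = 0,
i.e. ax + by + cz = a·x₀ + b·y₀ + c·z₀.
d = 1·17 + (-6)·(-4) + (-8)·19
  = 17 + 24 - 152
  = -111
Equation: x - 6y - 8z = -111

x - 6y - 8z = -111


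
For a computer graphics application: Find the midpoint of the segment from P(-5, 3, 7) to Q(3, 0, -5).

M = ((x₁+x₂)/2, (y₁+y₂)/2, (z₁+z₂)/2)
  = ((-5 + 3)/2, (3 + 0)/2, (7 - 5)/2)
  = (-2/2, 3/2, 2/2)
  = (-1, 1.5, 1)

(-1, 1.5, 1)


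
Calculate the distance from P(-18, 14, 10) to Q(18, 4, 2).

d = √[(x₂-x₁)² + (y₂-y₁)² + (z₂-z₁)²]
  = √[36² + (-10)² + (-8)²]
  = √[1296 + 100 + 64]
  = √1460
  ≈ 38.21

38.21


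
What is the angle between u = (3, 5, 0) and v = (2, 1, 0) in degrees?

u·v = 3·2 + 5·1 + 0·0 = 6 + 5 + 0 = 11
|u| = √(3² + 5² + 0²) = √34 ≈ 5.831
|v| = √(2² + 1² + 0²) = √5 ≈ 2.236
cos θ = (u·v)/(|u||v|) = 11/(5.831·2.236) ≈ 0.8437
θ = arccos(0.8437) ≈ 32.47°

32.47°


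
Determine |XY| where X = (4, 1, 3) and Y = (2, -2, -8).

d = √[(x₂-x₁)² + (y₂-y₁)² + (z₂-z₁)²]
  = √[(-2)² + (-3)² + (-11)²]
  = √[4 + 9 + 121]
  = √134
  ≈ 11.58

11.58


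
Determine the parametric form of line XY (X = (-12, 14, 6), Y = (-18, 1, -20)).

Direction vector d = Y - X = (-18 + 12, 1 - 14, -20 - 6) = (-6, -13, -26)
Parametric form r = X + t·d:
x = -12 - 6t, y = 14 - 13t, z = 6 - 26t

x = -12 - 6t, y = 14 - 13t, z = 6 - 26t


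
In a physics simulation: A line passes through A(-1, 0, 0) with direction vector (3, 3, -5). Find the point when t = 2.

P(t) = A + t·d
  = (-1 + 3·2, 0 + 3·2, 0 + (-5)·2)
  = (-1 + 6, 0 + 6, 0 - 10)
  = (5, 6, -10)

(5, 6, -10)


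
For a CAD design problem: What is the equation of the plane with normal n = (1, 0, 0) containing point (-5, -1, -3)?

The plane through P with normal n = (a, b, c) satisfies n·(r - P) = 0,
i.e. ax + by + cz = a·x₀ + b·y₀ + c·z₀.
d = 1·(-5) + 0·(-1) + 0·(-3)
  = -5 + 0 + 0
  = -5
Equation: x = -5

x = -5


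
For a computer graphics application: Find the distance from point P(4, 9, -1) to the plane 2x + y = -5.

distance = |a·x₀ + b·y₀ + c·z₀ - d| / √(a² + b² + c²)
  = |2·4 + 1·9 + 0·(-1) - (-5)| / √(2² + 1² + 0²)
  = |8 + 9 + 0 + 5| / √(4 + 1 + 0)
  = |22| / √5
  = 22 / 2.236
  ≈ 9.839

9.839


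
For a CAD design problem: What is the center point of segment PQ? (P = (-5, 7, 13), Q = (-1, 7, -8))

M = ((x₁+x₂)/2, (y₁+y₂)/2, (z₁+z₂)/2)
  = ((-5 - 1)/2, (7 + 7)/2, (13 - 8)/2)
  = (-6/2, 14/2, 5/2)
  = (-3, 7, 2.5)

(-3, 7, 2.5)
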